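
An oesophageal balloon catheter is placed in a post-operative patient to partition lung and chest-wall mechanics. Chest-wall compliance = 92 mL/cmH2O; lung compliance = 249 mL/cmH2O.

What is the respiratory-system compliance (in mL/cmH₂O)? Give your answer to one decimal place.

Lung and chest wall are elastances in series: 1/Crs = 1/CL + 1/Ccw.
1/Crs = 1/249 + 1/92 = 0.01489.
Crs = 67.159 mL/cmH2O.

67.2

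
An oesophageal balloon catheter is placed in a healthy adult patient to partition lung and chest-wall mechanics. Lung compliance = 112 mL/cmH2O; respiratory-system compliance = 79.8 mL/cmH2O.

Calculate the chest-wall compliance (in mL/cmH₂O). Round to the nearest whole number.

278

1/Ccw = 1/Crs − 1/CL.
1/Ccw = 1/79.8 − 1/112 = 0.003603.
Ccw = 277.55 mL/cmH2O.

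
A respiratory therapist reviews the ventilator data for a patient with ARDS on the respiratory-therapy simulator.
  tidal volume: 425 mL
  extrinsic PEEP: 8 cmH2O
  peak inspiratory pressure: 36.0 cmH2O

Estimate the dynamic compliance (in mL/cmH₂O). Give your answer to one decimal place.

15.2

Dynamic compliance = Vt / (PIP − PEEP) = 425 / (36.0 − 8) = 425 / 28.0 = 15.179 mL/cmH2O.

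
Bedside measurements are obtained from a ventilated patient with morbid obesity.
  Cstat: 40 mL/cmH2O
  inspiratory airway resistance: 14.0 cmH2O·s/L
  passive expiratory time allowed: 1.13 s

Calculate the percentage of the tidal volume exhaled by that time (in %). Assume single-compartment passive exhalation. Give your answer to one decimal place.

τ = R × C = 14.0 × 40 mL/cmH2O = 14.0 × 0.040 L/cmH2O = 0.56 s.
Passive exhalation: V(t)/V₀ = e^(−t/τ) = e^(−1.13/0.56) = 0.1329.
Fraction exhaled = 1 − 0.1329 = 0.8671 → 86.71%.

86.7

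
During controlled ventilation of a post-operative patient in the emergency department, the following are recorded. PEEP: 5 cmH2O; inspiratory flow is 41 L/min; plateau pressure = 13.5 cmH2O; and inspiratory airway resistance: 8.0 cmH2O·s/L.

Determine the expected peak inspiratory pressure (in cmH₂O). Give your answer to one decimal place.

19.0

Flow: 41 L/min ÷ 60 = 0.6833 L/s.
PIP = Pplat + Raw × flow = 13.5 + 8.0 × 0.6833 = 13.5 + 5.466 = 18.966 cmH2O.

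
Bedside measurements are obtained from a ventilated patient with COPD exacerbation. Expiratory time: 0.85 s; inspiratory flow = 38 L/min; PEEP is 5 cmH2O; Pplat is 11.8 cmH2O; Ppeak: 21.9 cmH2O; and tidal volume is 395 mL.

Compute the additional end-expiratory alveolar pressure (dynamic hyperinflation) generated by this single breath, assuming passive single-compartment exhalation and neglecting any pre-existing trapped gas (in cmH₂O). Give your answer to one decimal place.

2.7

Flow: 38 L/min ÷ 60 = 0.6333 L/s.
R = (PIP − Pplat)/V̇ = (21.9 − 11.8) / 0.6333 = 10.1/0.6333 = 15.948 cmH2O·s/L.
C = Vt/(Pplat − PEEP) = 395.0 / (11.8 − 5) = 395.0/6.8 = 58.088 mL/cmH2O.
τ = R × C = 15.948 × 0.05809 L/cmH2O = 0.9264 s.
Fraction remaining = e^(−Te/τ) = e^(−0.85/0.9264) = 0.3995; trapped volume = 395.0 × 0.3995 = 157.8 mL.
Additional alveolar pressure from trapping ≈ V_trapped / C = 157.8 / 58.088 = 2.717 cmH2O.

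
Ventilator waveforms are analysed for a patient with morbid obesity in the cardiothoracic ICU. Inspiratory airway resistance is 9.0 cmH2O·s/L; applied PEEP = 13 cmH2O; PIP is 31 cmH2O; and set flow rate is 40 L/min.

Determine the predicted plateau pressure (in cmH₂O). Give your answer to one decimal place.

Flow: 40 L/min ÷ 60 = 0.6667 L/s.
Pplat = PIP − Raw × flow = 31 − 9.0 × 0.6667 = 31 − 6.0 = 25.0 cmH2O.

25.0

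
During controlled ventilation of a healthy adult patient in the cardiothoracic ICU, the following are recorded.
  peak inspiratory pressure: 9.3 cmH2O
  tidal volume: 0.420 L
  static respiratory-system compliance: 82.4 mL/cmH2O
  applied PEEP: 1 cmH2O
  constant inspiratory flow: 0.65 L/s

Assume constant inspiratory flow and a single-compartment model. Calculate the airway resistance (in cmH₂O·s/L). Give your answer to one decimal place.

4.9

Equation of motion (constant flow): PIP = Vt/C + R·V̇ + PEEP.
R·V̇ = PIP − Vt/C − PEEP = 9.3 − 420/82.4 − 1 = 9.3 − 5.097 − 1 = 3.203 cmH2O.
R = 3.203 / 0.65 = 4.928 cmH2O·s/L.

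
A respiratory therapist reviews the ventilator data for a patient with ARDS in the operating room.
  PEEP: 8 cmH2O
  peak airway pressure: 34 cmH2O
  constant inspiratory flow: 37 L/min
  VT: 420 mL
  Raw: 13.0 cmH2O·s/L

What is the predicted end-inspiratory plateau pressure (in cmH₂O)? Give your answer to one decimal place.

Flow: 37 L/min ÷ 60 = 0.6167 L/s.
Pplat = PIP − Raw × flow = 34 − 13.0 × 0.6167 = 34 − 8.017 = 25.983 cmH2O.

26.0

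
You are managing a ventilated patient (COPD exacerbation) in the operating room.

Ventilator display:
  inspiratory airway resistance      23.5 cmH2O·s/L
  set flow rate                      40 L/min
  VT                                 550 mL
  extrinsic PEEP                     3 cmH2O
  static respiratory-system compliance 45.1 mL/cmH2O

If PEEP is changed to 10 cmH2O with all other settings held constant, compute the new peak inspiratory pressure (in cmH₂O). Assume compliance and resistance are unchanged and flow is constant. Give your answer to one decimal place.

Flow: 40 L/min ÷ 60 = 0.6667 L/s.
PIP = Vt/C + R·V̇ + PEEP (constant-flow equation of motion).
Only the baseline term changes: ΔPIP = ΔPEEP = 10 − 3 = 7.0 cmH2O.
Original PIP = 550/45.1 + 23.5×0.6667 + 3 = 30.863 cmH2O; new PIP = 30.863 + (7.0) = 37.863 cmH2O.

37.9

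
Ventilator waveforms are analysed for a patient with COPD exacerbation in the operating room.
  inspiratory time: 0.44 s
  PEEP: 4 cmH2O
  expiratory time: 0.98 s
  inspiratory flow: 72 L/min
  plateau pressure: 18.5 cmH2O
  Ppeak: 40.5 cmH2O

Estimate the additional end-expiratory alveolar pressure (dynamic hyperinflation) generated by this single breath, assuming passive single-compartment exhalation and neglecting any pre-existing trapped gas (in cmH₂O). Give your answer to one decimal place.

3.3

Flow: 72 L/min ÷ 60 = 1.2 L/s.
Vt = flow × Ti = 1.2 L/s × 0.44 s × 1000 mL/L = 528.0 mL.
R = (PIP − Pplat)/V̇ = (40.5 − 18.5) / 1.2 = 22.0/1.2 = 18.333 cmH2O·s/L.
C = Vt/(Pplat − PEEP) = 528.0 / (18.5 − 4) = 528.0/14.5 = 36.414 mL/cmH2O.
τ = R × C = 18.333 × 0.03641 L/cmH2O = 0.6675 s.
Fraction remaining = e^(−Te/τ) = e^(−0.98/0.6675) = 0.2303; trapped volume = 528.0 × 0.2303 = 121.6 mL.
Additional alveolar pressure from trapping ≈ V_trapped / C = 121.6 / 36.414 = 3.339 cmH2O.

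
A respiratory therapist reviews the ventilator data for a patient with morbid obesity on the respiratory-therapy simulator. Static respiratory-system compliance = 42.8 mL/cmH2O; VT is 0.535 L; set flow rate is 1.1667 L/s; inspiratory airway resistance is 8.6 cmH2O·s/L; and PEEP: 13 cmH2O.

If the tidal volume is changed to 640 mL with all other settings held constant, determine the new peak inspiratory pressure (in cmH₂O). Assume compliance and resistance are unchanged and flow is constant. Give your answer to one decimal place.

38.0

PIP = Vt/C + R·V̇ + PEEP (constant-flow equation of motion).
Only the elastic term changes: ΔPIP = ΔVt / C = (640 − 535) / 42.8 = 2.453 cmH2O.
Original PIP = 535/42.8 + 8.6×1.1667 + 13 = 35.534 cmH2O; new PIP = 35.534 + (2.453) = 37.987 cmH2O.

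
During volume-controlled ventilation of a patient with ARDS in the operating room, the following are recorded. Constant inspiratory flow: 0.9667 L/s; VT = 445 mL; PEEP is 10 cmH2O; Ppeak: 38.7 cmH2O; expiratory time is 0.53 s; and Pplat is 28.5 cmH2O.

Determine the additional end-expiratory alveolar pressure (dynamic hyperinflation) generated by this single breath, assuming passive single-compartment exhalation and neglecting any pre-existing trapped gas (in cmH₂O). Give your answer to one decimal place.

2.3

R = (PIP − Pplat)/V̇ = (38.7 − 28.5) / 0.9667 = 10.2/0.9667 = 10.551 cmH2O·s/L.
C = Vt/(Pplat − PEEP) = 445.0 / (28.5 − 10) = 445.0/18.5 = 24.054 mL/cmH2O.
τ = R × C = 10.551 × 0.02405 L/cmH2O = 0.2538 s.
Fraction remaining = e^(−Te/τ) = e^(−0.53/0.2538) = 0.1239; trapped volume = 445.0 × 0.1239 = 55.136 mL.
Additional alveolar pressure from trapping ≈ V_trapped / C = 55.136 / 24.054 = 2.292 cmH2O.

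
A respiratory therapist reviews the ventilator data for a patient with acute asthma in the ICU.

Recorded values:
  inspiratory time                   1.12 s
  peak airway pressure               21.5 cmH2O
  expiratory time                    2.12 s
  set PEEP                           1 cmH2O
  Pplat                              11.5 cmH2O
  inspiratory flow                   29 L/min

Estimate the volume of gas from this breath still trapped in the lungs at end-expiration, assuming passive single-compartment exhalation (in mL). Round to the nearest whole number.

Flow: 29 L/min ÷ 60 = 0.4833 L/s.
Vt = flow × Ti = 0.4833 L/s × 1.12 s × 1000 mL/L = 541.3 mL.
R = (PIP − Pplat)/V̇ = (21.5 − 11.5) / 0.4833 = 10.0/0.4833 = 20.691 cmH2O·s/L.
C = Vt/(Pplat − PEEP) = 541.3 / (11.5 − 1) = 541.3/10.5 = 51.552 mL/cmH2O.
τ = R × C = 20.691 × 0.05155 L/cmH2O = 1.067 s.
Fraction remaining = e^(−Te/τ) = e^(−2.12/1.067) = 0.1371.
Trapped volume = 541.3 × 0.1371 = 74.212 mL.

74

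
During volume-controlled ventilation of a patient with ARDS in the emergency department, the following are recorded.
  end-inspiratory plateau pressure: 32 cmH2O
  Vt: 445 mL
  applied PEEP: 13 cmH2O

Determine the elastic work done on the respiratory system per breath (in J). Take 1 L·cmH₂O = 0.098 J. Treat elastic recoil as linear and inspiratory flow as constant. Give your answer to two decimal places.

0.41

Elastic work ≈ ½ × (Pplat − PEEP) × Vt = 0.5 × (32 − 13) × 0.445 L = 0.5 × 19.0 × 0.445 = 4.228 L·cmH2O.
× 0.098 J/(L·cmH2O) → 0.4143 J.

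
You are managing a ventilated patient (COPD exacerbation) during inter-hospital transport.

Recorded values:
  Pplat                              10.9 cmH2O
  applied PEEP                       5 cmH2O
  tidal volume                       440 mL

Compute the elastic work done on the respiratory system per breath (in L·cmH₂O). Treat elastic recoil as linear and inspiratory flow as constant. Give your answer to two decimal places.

Elastic work ≈ ½ × (Pplat − PEEP) × Vt = 0.5 × (10.9 − 5) × 0.440 L = 0.5 × 5.9 × 0.440 = 1.298 L·cmH2O.

1.30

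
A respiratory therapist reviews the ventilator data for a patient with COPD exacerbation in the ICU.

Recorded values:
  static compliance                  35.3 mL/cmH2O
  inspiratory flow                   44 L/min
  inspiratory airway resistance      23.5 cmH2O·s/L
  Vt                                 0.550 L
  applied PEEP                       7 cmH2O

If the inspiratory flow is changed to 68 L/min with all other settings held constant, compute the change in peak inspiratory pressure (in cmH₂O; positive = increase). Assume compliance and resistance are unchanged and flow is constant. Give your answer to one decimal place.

9.4

Flow: 44 L/min ÷ 60 = 0.7333 L/s.
New flow: 68 L/min ÷ 60 = 1.1333 L/s.
PIP = Vt/C + R·V̇ + PEEP (constant-flow equation of motion).
Only the resistive term changes: ΔPIP = R × ΔV̇ = 23.5 × (1.1333 − 0.7333) = 23.5 × 0.4 = 9.4 cmH2O.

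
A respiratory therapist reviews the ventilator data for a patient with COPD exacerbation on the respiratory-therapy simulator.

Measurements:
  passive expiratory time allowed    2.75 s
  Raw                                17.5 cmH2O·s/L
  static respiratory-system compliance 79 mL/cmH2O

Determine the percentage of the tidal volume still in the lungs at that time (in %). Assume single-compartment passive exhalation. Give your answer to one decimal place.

13.7

τ = R × C = 17.5 × 79 mL/cmH2O = 17.5 × 0.079 L/cmH2O = 1.383 s.
Passive exhalation: V(t)/V₀ = e^(−t/τ) = e^(−2.75/1.383) = 0.1369.
Fraction remaining = 0.1369 → 13.69%.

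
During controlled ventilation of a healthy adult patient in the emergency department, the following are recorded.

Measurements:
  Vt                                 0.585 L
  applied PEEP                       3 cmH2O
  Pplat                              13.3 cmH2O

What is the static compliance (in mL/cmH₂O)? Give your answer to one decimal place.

Cstat = Vt / (Pplat − PEEP) = 585 / (13.3 − 3) = 585 / 10.3 = 56.796 mL/cmH2O.

56.8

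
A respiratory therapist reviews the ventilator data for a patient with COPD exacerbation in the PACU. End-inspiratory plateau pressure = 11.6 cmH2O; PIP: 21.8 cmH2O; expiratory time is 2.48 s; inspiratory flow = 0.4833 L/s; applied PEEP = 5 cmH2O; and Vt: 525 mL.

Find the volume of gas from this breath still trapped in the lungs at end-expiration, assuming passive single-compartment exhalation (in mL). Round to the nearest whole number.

120

R = (PIP − Pplat)/V̇ = (21.8 − 11.6) / 0.4833 = 10.2/0.4833 = 21.105 cmH2O·s/L.
C = Vt/(Pplat − PEEP) = 525.0 / (11.6 − 5) = 525.0/6.6 = 79.545 mL/cmH2O.
τ = R × C = 21.105 × 0.07955 L/cmH2O = 1.679 s.
Fraction remaining = e^(−Te/τ) = e^(−2.48/1.679) = 0.2283.
Trapped volume = 525.0 × 0.2283 = 119.86 mL.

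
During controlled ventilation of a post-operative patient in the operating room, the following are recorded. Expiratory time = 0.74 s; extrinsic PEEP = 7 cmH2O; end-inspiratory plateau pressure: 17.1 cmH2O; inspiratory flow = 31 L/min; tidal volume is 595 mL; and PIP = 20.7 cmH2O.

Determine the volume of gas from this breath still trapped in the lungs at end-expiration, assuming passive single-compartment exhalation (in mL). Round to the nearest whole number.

98

Flow: 31 L/min ÷ 60 = 0.5167 L/s.
R = (PIP − Pplat)/V̇ = (20.7 − 17.1) / 0.5167 = 3.6/0.5167 = 6.967 cmH2O·s/L.
C = Vt/(Pplat − PEEP) = 595.0 / (17.1 − 7) = 595.0/10.1 = 58.911 mL/cmH2O.
τ = R × C = 6.967 × 0.05891 L/cmH2O = 0.4104 s.
Fraction remaining = e^(−Te/τ) = e^(−0.74/0.4104) = 0.1648.
Trapped volume = 595.0 × 0.1648 = 98.056 mL.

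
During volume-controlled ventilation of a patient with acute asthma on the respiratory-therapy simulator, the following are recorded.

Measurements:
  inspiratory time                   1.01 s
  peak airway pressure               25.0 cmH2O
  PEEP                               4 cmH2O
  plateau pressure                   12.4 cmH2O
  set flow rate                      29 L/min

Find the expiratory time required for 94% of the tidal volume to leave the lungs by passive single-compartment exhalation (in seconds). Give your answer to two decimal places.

4.26

Flow: 29 L/min ÷ 60 = 0.4833 L/s.
Vt = flow × Ti = 0.4833 L/s × 1.01 s × 1000 mL/L = 488.13 mL.
R = (PIP − Pplat)/V̇ = (25.0 − 12.4) / 0.4833 = 12.6/0.4833 = 26.071 cmH2O·s/L.
C = Vt/(Pplat − PEEP) = 488.13 / (12.4 − 4) = 488.13/8.4 = 58.111 mL/cmH2O.
τ = R × C = 26.071 × 0.05811 L/cmH2O = 1.515 s.
t = −τ·ln(1 − 0.94) = −1.515·ln(0.06) = 4.262 s.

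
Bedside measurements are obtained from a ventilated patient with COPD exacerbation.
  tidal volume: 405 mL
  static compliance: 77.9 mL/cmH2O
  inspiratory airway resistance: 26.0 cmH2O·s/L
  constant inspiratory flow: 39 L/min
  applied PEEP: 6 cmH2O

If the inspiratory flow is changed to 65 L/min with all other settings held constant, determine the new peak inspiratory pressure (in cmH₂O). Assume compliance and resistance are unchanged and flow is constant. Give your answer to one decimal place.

39.4

Flow: 39 L/min ÷ 60 = 0.65 L/s.
New flow: 65 L/min ÷ 60 = 1.0833 L/s.
PIP = Vt/C + R·V̇ + PEEP (constant-flow equation of motion).
Only the resistive term changes: ΔPIP = R × ΔV̇ = 26.0 × (1.0833 − 0.65) = 26.0 × 0.4333 = 11.266 cmH2O.
Original PIP = 405/77.9 + 26.0×0.65 + 6 = 28.099 cmH2O; new PIP = 28.099 + (11.266) = 39.365 cmH2O.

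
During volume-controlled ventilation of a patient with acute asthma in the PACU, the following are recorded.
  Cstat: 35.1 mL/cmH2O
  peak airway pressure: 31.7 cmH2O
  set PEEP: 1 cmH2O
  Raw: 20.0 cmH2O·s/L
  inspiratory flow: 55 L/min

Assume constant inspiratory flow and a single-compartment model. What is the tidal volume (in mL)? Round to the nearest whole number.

Flow: 55 L/min ÷ 60 = 0.9167 L/s.
Equation of motion (constant flow): PIP = Vt/C + R·V̇ + PEEP.
Vt/C = PIP − R·V̇ − PEEP = 31.7 − 18.334 − 1 = 12.366 cmH2O.
Vt = C × 12.366 = 35.1 × 12.366 = 434.05 mL.

434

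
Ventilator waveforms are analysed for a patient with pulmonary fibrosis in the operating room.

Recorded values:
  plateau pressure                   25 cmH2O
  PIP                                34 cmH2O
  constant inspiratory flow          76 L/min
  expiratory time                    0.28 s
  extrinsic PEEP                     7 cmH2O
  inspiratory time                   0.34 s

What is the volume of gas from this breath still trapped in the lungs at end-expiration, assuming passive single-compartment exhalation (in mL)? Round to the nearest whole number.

Flow: 76 L/min ÷ 60 = 1.2667 L/s.
Vt = flow × Ti = 1.2667 L/s × 0.34 s × 1000 mL/L = 430.68 mL.
R = (PIP − Pplat)/V̇ = (34 − 25) / 1.2667 = 9.0/1.2667 = 7.105 cmH2O·s/L.
C = Vt/(Pplat − PEEP) = 430.68 / (25 − 7) = 430.68/18.0 = 23.927 mL/cmH2O.
τ = R × C = 7.105 × 0.02393 L/cmH2O = 0.17 s.
Fraction remaining = e^(−Te/τ) = e^(−0.28/0.17) = 0.1926.
Trapped volume = 430.68 × 0.1926 = 82.949 mL.

83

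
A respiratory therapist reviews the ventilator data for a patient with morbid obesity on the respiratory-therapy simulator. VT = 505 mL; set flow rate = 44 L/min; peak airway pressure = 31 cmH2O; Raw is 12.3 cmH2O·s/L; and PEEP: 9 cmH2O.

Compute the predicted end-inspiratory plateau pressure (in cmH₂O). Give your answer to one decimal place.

22.0

Flow: 44 L/min ÷ 60 = 0.7333 L/s.
Pplat = PIP − Raw × flow = 31 − 12.3 × 0.7333 = 31 − 9.02 = 21.98 cmH2O.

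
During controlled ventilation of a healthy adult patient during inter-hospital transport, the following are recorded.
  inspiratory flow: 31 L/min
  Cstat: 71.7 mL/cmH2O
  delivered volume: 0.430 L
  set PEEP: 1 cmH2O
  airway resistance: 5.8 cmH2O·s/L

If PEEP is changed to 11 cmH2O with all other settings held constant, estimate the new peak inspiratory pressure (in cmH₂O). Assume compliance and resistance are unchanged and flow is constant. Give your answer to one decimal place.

20.0

Flow: 31 L/min ÷ 60 = 0.5167 L/s.
PIP = Vt/C + R·V̇ + PEEP (constant-flow equation of motion).
Only the baseline term changes: ΔPIP = ΔPEEP = 11 − 1 = 10.0 cmH2O.
Original PIP = 430/71.7 + 5.8×0.5167 + 1 = 9.994 cmH2O; new PIP = 9.994 + (10.0) = 19.994 cmH2O.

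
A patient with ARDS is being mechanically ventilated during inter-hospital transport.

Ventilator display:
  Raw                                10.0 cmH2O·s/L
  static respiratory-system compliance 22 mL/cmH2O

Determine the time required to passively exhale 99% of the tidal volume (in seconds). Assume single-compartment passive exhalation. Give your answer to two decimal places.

τ = R × C = 10.0 × 22 mL/cmH2O = 10.0 × 0.022 L/cmH2O = 0.22 s.
Exhaled fraction f = 1 − e^(−t/τ) → t = −τ·ln(1 − f) = −0.22·ln(0.01) = 1.013 s.

1.01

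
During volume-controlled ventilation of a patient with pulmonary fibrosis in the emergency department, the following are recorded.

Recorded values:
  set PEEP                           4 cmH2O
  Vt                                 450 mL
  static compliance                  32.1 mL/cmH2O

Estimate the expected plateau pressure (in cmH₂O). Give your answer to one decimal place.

Pplat = PEEP + Vt / Cstat = 4 + 450 / 32.1 = 4 + 14.019 = 18.019 cmH2O.

18.0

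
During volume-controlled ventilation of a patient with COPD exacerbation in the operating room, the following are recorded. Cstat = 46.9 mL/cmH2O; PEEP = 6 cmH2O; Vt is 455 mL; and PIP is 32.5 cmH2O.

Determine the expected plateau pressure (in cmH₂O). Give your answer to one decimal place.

Pplat = PEEP + Vt / Cstat = 6 + 455 / 46.9 = 6 + 9.701 = 15.701 cmH2O.

15.7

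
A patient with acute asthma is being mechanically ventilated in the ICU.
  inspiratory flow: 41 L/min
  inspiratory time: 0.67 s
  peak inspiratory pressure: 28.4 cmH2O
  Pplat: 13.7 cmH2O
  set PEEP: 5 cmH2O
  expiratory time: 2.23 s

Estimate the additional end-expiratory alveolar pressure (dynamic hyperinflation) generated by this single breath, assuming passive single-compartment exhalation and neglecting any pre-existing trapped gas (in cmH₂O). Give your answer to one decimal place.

1.2

Flow: 41 L/min ÷ 60 = 0.6833 L/s.
Vt = flow × Ti = 0.6833 L/s × 0.67 s × 1000 mL/L = 457.81 mL.
R = (PIP − Pplat)/V̇ = (28.4 − 13.7) / 0.6833 = 14.7/0.6833 = 21.513 cmH2O·s/L.
C = Vt/(Pplat − PEEP) = 457.81 / (13.7 − 5) = 457.81/8.7 = 52.622 mL/cmH2O.
τ = R × C = 21.513 × 0.05262 L/cmH2O = 1.132 s.
Fraction remaining = e^(−Te/τ) = e^(−2.23/1.132) = 0.1395; trapped volume = 457.81 × 0.1395 = 63.864 mL.
Additional alveolar pressure from trapping ≈ V_trapped / C = 63.864 / 52.622 = 1.214 cmH2O.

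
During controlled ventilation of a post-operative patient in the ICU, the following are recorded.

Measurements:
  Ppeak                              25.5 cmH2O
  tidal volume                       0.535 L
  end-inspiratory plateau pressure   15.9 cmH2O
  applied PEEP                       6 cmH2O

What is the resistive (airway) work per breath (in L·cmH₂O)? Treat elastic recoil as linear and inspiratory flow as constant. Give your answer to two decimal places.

With constant inspiratory flow the resistive pressure is constant at PIP − Pplat = 25.5 − 15.9 = 9.6 cmH2O, so resistive work = 9.6 × 0.535 = 5.136 L·cmH2O.

5.14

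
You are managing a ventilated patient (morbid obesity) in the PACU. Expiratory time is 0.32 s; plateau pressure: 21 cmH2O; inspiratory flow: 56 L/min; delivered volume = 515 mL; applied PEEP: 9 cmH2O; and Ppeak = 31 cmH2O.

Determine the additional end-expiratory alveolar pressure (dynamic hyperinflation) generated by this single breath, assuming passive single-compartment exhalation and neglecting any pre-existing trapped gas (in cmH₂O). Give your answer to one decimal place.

Flow: 56 L/min ÷ 60 = 0.9333 L/s.
R = (PIP − Pplat)/V̇ = (31 − 21) / 0.9333 = 10.0/0.9333 = 10.715 cmH2O·s/L.
C = Vt/(Pplat − PEEP) = 515.0 / (21 − 9) = 515.0/12.0 = 42.917 mL/cmH2O.
τ = R × C = 10.715 × 0.04292 L/cmH2O = 0.4599 s.
Fraction remaining = e^(−Te/τ) = e^(−0.32/0.4599) = 0.4987; trapped volume = 515.0 × 0.4987 = 256.83 mL.
Additional alveolar pressure from trapping ≈ V_trapped / C = 256.83 / 42.917 = 5.984 cmH2O.

6.0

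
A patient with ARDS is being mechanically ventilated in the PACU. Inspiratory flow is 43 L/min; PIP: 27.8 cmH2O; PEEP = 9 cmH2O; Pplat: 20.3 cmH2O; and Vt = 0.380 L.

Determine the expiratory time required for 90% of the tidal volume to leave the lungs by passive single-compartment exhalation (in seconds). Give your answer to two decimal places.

0.81

Flow: 43 L/min ÷ 60 = 0.7167 L/s.
R = (PIP − Pplat)/V̇ = (27.8 − 20.3) / 0.7167 = 7.5/0.7167 = 10.465 cmH2O·s/L.
C = Vt/(Pplat − PEEP) = 380.0 / (20.3 − 9) = 380.0/11.3 = 33.628 mL/cmH2O.
τ = R × C = 10.465 × 0.03363 L/cmH2O = 0.3519 s.
t = −τ·ln(1 − 0.90) = −0.3519·ln(0.1) = 0.8103 s.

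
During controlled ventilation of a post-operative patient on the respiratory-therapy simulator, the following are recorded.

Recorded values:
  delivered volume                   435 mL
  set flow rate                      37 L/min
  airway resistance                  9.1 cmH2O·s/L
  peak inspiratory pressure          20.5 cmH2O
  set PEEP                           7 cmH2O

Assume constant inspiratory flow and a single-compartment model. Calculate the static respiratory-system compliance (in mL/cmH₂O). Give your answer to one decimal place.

Flow: 37 L/min ÷ 60 = 0.6167 L/s.
Equation of motion (constant flow): PIP = Vt/C + R·V̇ + PEEP.
Vt/C = PIP − R·V̇ − PEEP = 20.5 − 9.1×0.6167 − 7 = 20.5 − 5.612 − 7 = 7.888 cmH2O.
C = Vt / 7.888 = 435 / 7.888 = 55.147 mL/cmH2O.

55.1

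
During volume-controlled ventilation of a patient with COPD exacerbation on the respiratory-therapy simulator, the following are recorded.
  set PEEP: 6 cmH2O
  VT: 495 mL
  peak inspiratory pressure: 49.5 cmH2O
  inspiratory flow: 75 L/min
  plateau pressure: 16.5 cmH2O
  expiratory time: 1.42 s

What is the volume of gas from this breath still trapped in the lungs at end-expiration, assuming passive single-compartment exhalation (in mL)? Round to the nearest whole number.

Flow: 75 L/min ÷ 60 = 1.25 L/s.
R = (PIP − Pplat)/V̇ = (49.5 − 16.5) / 1.25 = 33.0/1.25 = 26.4 cmH2O·s/L.
C = Vt/(Pplat − PEEP) = 495.0 / (16.5 − 6) = 495.0/10.5 = 47.143 mL/cmH2O.
τ = R × C = 26.4 × 0.04714 L/cmH2O = 1.244 s.
Fraction remaining = e^(−Te/τ) = e^(−1.42/1.244) = 0.3193.
Trapped volume = 495.0 × 0.3193 = 158.05 mL.

158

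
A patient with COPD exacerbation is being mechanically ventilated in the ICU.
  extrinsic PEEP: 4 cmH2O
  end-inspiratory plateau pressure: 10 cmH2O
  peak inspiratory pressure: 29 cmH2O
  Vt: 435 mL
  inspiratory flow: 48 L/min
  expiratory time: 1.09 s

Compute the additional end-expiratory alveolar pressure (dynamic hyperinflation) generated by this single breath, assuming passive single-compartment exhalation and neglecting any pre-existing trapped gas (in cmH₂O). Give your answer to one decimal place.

Flow: 48 L/min ÷ 60 = 0.8 L/s.
R = (PIP − Pplat)/V̇ = (29 − 10) / 0.8 = 19.0/0.8 = 23.75 cmH2O·s/L.
C = Vt/(Pplat − PEEP) = 435.0 / (10 − 4) = 435.0/6.0 = 72.5 mL/cmH2O.
τ = R × C = 23.75 × 0.0725 L/cmH2O = 1.722 s.
Fraction remaining = e^(−Te/τ) = e^(−1.09/1.722) = 0.531; trapped volume = 435.0 × 0.531 = 230.99 mL.
Additional alveolar pressure from trapping ≈ V_trapped / C = 230.99 / 72.5 = 3.186 cmH2O.

3.2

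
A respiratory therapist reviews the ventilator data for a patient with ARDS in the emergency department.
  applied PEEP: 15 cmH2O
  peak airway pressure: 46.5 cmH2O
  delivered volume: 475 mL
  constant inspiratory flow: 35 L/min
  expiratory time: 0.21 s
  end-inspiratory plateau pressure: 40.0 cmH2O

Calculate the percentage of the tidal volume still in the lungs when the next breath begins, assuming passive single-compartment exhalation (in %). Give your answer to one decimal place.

Flow: 35 L/min ÷ 60 = 0.5833 L/s.
R = (PIP − Pplat)/V̇ = (46.5 − 40.0) / 0.5833 = 6.5/0.5833 = 11.143 cmH2O·s/L.
C = Vt/(Pplat − PEEP) = 475.0 / (40.0 − 15) = 475.0/25.0 = 19.0 mL/cmH2O.
τ = R × C = 11.143 × 0.019 L/cmH2O = 0.2117 s.
Fraction remaining at end-expiration = e^(−Te/τ) = e^(−0.21/0.2117) = 0.3708 → 37.08%.

37.1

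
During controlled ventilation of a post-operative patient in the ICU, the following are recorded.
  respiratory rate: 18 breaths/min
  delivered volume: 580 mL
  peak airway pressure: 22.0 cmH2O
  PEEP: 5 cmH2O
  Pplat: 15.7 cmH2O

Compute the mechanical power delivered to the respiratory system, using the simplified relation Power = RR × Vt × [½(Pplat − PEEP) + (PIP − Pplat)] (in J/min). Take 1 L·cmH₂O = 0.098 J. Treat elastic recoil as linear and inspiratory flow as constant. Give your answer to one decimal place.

11.9

Per-breath work = Vt × [½(Pplat−PEEP) + (PIP−Pplat)] = 0.580 × [0.5×10.7 + 6.3] = 0.580 × 11.65 = 6.757 L·cmH2O.
Power = 18 × 6.757 = 121.63 L·cmH2O/min.
× 0.098 J/(L·cmH2O) → 11.92 J/min.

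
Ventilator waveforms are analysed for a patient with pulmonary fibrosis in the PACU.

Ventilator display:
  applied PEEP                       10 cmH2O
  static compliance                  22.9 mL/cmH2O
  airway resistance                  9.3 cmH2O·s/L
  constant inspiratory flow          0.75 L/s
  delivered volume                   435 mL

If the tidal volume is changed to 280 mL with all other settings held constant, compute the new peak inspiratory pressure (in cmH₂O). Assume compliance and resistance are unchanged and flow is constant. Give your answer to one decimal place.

PIP = Vt/C + R·V̇ + PEEP (constant-flow equation of motion).
Only the elastic term changes: ΔPIP = ΔVt / C = (280 − 435) / 22.9 = -6.769 cmH2O.
Original PIP = 435/22.9 + 9.3×0.75 + 10 = 35.971 cmH2O; new PIP = 35.971 + (-6.769) = 29.202 cmH2O.

29.2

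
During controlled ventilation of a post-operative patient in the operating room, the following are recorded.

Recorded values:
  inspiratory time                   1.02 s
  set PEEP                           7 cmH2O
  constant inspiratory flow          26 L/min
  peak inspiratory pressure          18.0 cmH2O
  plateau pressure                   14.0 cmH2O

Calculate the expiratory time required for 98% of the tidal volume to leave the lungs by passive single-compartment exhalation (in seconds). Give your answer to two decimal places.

Flow: 26 L/min ÷ 60 = 0.4333 L/s.
Vt = flow × Ti = 0.4333 L/s × 1.02 s × 1000 mL/L = 441.97 mL.
R = (PIP − Pplat)/V̇ = (18.0 − 14.0) / 0.4333 = 4.0/0.4333 = 9.231 cmH2O·s/L.
C = Vt/(Pplat − PEEP) = 441.97 / (14.0 − 7) = 441.97/7.0 = 63.139 mL/cmH2O.
τ = R × C = 9.231 × 0.06314 L/cmH2O = 0.5828 s.
t = −τ·ln(1 − 0.98) = −0.5828·ln(0.02) = 2.28 s.

2.28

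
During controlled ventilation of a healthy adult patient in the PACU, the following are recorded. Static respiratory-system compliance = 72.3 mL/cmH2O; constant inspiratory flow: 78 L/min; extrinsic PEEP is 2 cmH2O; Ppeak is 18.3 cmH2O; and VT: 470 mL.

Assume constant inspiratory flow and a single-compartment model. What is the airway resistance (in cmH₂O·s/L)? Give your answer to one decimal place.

Flow: 78 L/min ÷ 60 = 1.3 L/s.
Equation of motion (constant flow): PIP = Vt/C + R·V̇ + PEEP.
R·V̇ = PIP − Vt/C − PEEP = 18.3 − 470/72.3 − 2 = 18.3 − 6.501 − 2 = 9.799 cmH2O.
R = 9.799 / 1.3 = 7.538 cmH2O·s/L.

7.5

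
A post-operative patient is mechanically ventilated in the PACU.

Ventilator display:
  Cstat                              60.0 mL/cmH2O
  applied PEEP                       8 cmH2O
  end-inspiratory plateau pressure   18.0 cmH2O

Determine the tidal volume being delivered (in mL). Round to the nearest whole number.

600

Vt = Cstat × (Pplat − PEEP) = 60.0 × (18.0 − 8) = 60.0 × 10.0 = 600.0 mL.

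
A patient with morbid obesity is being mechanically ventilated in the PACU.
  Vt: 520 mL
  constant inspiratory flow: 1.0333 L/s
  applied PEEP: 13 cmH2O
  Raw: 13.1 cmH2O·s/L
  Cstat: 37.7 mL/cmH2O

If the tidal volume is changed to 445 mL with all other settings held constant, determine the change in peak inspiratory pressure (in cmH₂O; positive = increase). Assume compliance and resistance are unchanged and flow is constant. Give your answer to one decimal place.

-2.0

PIP = Vt/C + R·V̇ + PEEP (constant-flow equation of motion).
Only the elastic term changes: ΔPIP = ΔVt / C = (445 − 520) / 37.7 = -1.989 cmH2O.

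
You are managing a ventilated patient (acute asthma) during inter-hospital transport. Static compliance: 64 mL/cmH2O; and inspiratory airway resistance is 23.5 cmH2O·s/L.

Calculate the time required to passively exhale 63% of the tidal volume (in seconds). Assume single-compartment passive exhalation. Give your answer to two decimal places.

1.50

τ = R × C = 23.5 × 64 mL/cmH2O = 23.5 × 0.064 L/cmH2O = 1.504 s.
Exhaled fraction f = 1 − e^(−t/τ) → t = −τ·ln(1 − f) = −1.504·ln(0.37) = 1.495 s.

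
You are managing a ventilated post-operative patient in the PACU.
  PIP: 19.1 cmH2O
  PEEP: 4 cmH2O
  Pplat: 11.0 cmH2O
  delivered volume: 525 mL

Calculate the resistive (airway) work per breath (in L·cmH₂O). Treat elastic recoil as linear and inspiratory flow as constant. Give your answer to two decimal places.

With constant inspiratory flow the resistive pressure is constant at PIP − Pplat = 19.1 − 11.0 = 8.1 cmH2O, so resistive work = 8.1 × 0.525 = 4.253 L·cmH2O.

4.25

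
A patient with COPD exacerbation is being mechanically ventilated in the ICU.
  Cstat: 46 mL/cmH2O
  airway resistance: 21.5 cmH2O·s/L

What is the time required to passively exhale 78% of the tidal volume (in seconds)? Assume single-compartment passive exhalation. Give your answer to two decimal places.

τ = R × C = 21.5 × 46 mL/cmH2O = 21.5 × 0.046 L/cmH2O = 0.989 s.
Exhaled fraction f = 1 − e^(−t/τ) → t = −τ·ln(1 − f) = −0.989·ln(0.22) = 1.497 s.

1.50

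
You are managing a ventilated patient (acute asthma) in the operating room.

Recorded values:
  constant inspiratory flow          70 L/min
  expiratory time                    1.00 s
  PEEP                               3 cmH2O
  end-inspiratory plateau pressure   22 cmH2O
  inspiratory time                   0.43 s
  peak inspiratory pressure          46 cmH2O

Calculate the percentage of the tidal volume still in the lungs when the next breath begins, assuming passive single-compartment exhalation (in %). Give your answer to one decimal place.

Flow: 70 L/min ÷ 60 = 1.1667 L/s.
Vt = flow × Ti = 1.1667 L/s × 0.43 s × 1000 mL/L = 501.68 mL.
R = (PIP − Pplat)/V̇ = (46 − 22) / 1.1667 = 24.0/1.1667 = 20.571 cmH2O·s/L.
C = Vt/(Pplat − PEEP) = 501.68 / (22 − 3) = 501.68/19.0 = 26.404 mL/cmH2O.
τ = R × C = 20.571 × 0.0264 L/cmH2O = 0.5431 s.
Fraction remaining at end-expiration = e^(−Te/τ) = e^(−1.00/0.5431) = 0.1586 → 15.86%.

15.9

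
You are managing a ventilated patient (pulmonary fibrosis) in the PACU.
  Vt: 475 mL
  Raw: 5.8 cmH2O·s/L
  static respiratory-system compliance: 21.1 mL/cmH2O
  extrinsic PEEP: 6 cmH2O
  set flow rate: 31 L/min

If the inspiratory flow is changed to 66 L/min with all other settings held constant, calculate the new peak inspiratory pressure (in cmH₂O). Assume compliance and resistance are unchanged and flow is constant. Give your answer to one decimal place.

34.9

Flow: 31 L/min ÷ 60 = 0.5167 L/s.
New flow: 66 L/min ÷ 60 = 1.1 L/s.
PIP = Vt/C + R·V̇ + PEEP (constant-flow equation of motion).
Only the resistive term changes: ΔPIP = R × ΔV̇ = 5.8 × (1.1 − 0.5167) = 5.8 × 0.5833 = 3.383 cmH2O.
Original PIP = 475/21.1 + 5.8×0.5167 + 6 = 31.509 cmH2O; new PIP = 31.509 + (3.383) = 34.892 cmH2O.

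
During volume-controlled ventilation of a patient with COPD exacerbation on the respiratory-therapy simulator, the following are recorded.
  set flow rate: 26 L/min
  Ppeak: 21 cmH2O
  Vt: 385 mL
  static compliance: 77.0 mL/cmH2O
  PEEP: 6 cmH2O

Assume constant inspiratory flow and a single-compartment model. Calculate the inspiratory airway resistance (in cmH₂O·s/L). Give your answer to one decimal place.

Flow: 26 L/min ÷ 60 = 0.4333 L/s.
Equation of motion (constant flow): PIP = Vt/C + R·V̇ + PEEP.
R·V̇ = PIP − Vt/C − PEEP = 21 − 385/77.0 − 6 = 21 − 5.0 − 6 = 10.0 cmH2O.
R = 10.0 / 0.4333 = 23.079 cmH2O·s/L.

23.1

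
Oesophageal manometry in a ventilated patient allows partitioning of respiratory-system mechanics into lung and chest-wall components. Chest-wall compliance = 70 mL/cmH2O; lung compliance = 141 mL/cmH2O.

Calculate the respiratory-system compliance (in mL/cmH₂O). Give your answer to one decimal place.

Lung and chest wall are elastances in series: 1/Crs = 1/CL + 1/Ccw.
1/Crs = 1/141 + 1/70 = 0.02138.
Crs = 46.773 mL/cmH2O.

46.8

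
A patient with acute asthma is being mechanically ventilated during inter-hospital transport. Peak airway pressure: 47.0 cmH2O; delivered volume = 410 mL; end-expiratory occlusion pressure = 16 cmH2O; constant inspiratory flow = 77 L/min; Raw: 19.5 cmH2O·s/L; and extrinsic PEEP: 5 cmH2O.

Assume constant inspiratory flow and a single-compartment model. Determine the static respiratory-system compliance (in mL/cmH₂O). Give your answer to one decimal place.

Flow: 77 L/min ÷ 60 = 1.2833 L/s.
Total PEEP = 16 cmH2O (set 5 + intrinsic 11); this is the baseline alveolar pressure.
Equation of motion (constant flow): PIP = Vt/C + R·V̇ + PEEP.
Vt/C = PIP − R·V̇ − PEEP = 47.0 − 19.5×1.2833 − 16 = 47.0 − 25.024 − 16 = 5.976 cmH2O.
C = Vt / 5.976 = 410 / 5.976 = 68.608 mL/cmH2O.

68.6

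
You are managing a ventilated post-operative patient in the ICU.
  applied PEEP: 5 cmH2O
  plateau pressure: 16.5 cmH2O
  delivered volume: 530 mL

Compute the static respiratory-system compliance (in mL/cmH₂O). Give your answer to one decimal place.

46.1

Cstat = Vt / (Pplat − PEEP) = 530 / (16.5 − 5) = 530 / 11.5 = 46.087 mL/cmH2O.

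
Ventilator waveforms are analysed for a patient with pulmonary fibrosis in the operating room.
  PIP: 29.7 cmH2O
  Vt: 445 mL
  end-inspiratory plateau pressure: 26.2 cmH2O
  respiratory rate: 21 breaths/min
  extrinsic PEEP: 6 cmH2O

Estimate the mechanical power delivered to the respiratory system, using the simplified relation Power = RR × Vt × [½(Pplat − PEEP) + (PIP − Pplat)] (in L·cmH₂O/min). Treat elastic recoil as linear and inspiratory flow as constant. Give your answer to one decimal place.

127.1

Per-breath work = Vt × [½(Pplat−PEEP) + (PIP−Pplat)] = 0.445 × [0.5×20.2 + 3.5] = 0.445 × 13.6 = 6.052 L·cmH2O.
Power = 21 × 6.052 = 127.09 L·cmH2O/min.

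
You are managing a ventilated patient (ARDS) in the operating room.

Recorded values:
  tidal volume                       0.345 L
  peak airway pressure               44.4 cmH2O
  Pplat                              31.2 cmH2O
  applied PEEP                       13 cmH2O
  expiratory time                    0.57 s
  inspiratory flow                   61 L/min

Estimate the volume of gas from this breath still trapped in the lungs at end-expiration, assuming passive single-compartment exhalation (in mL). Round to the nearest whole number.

34

Flow: 61 L/min ÷ 60 = 1.0167 L/s.
R = (PIP − Pplat)/V̇ = (44.4 − 31.2) / 1.0167 = 13.2/1.0167 = 12.983 cmH2O·s/L.
C = Vt/(Pplat − PEEP) = 345.0 / (31.2 − 13) = 345.0/18.2 = 18.956 mL/cmH2O.
τ = R × C = 12.983 × 0.01896 L/cmH2O = 0.2462 s.
Fraction remaining = e^(−Te/τ) = e^(−0.57/0.2462) = 0.09875.
Trapped volume = 345.0 × 0.09875 = 34.069 mL.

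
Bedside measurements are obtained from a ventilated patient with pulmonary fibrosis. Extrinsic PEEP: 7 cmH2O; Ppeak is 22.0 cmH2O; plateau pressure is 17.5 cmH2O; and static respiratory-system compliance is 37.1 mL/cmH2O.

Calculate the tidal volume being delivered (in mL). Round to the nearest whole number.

390

Vt = Cstat × (Pplat − PEEP) = 37.1 × (17.5 − 7) = 37.1 × 10.5 = 389.55 mL.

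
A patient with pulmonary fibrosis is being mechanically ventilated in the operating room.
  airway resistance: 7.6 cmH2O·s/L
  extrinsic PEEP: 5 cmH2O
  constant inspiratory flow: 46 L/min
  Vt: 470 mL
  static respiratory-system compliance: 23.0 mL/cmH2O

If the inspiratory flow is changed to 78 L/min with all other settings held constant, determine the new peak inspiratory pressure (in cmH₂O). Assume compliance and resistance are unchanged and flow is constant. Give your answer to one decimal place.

35.3

Flow: 46 L/min ÷ 60 = 0.7667 L/s.
New flow: 78 L/min ÷ 60 = 1.3 L/s.
PIP = Vt/C + R·V̇ + PEEP (constant-flow equation of motion).
Only the resistive term changes: ΔPIP = R × ΔV̇ = 7.6 × (1.3 − 0.7667) = 7.6 × 0.5333 = 4.053 cmH2O.
Original PIP = 470/23.0 + 7.6×0.7667 + 5 = 31.262 cmH2O; new PIP = 31.262 + (4.053) = 35.315 cmH2O.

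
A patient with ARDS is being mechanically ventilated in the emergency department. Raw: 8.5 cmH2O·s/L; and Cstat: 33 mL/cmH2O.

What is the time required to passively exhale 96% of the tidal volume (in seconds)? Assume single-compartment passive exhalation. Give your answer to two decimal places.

0.90

τ = R × C = 8.5 × 33 mL/cmH2O = 8.5 × 0.033 L/cmH2O = 0.2805 s.
Exhaled fraction f = 1 − e^(−t/τ) → t = −τ·ln(1 − f) = −0.2805·ln(0.04) = 0.9029 s.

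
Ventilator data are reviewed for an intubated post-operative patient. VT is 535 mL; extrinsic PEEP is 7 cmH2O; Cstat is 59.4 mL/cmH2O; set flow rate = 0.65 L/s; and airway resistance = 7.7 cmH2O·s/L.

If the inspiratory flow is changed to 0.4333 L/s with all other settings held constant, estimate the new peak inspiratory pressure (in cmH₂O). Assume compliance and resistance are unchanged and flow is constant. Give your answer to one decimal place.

19.3

PIP = Vt/C + R·V̇ + PEEP (constant-flow equation of motion).
Only the resistive term changes: ΔPIP = R × ΔV̇ = 7.7 × (0.4333 − 0.65) = 7.7 × -0.2167 = -1.669 cmH2O.
Original PIP = 535/59.4 + 7.7×0.65 + 7 = 21.012 cmH2O; new PIP = 21.012 + (-1.669) = 19.343 cmH2O.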